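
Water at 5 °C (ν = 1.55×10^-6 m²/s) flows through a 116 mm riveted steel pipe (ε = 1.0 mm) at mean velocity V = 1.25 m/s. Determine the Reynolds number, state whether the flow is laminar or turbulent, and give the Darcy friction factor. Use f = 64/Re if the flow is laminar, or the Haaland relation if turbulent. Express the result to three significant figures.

Re = VD/ν = 1.250·0.116/1.55×10^-6 = 9.35×10^4
Re > 4000 → turbulent; ε/D = 0.00862
Haaland: f = 0.03679

Re ≈ 9.35×10^4; turbulent; f ≈ 0.0368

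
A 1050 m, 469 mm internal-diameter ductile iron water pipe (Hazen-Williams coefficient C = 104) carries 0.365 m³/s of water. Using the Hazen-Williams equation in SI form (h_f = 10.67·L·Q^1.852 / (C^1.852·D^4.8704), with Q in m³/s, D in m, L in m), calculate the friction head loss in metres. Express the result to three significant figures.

h_f = 10.67·1050·0.365^1.852 / (104^1.852·0.469^4.8704) = 12.73 m

h_f ≈ 12.7 m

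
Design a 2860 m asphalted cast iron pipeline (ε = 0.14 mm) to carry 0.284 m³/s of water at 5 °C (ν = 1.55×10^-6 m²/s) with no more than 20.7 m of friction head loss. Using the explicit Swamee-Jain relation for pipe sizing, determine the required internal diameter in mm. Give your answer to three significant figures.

D ≈ 439 mm

Swamee-Jain (Type III): D = 0.66·[ε^1.25·(LQ²/(gh_f))^4.75 + ν·Q^9.4·(L/(gh_f))^5.2]^0.04
LQ²/(gh_f) = 1.136; L/(gh_f) = 14.08
Term 1 = ε^1.25·(…)^4.75 = 2.79×10^-5; Term 2 = ν·Q^9.4·(…)^5.2 = 1.06×10^-5
D = 0.66·(2.79×10^-5 + 1.06×10^-5)^0.04 = 0.4395 m = 439 mm
Check: V = 1.87 m/s, Re = 5.31×10^5, f = 0.01645, h_f = 19.1 m ≈ 20.7 m ✓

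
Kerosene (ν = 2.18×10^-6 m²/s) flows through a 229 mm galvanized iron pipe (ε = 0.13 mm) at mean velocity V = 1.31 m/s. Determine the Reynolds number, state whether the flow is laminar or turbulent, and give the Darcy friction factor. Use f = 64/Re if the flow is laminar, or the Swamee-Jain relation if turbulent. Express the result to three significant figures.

Re ≈ 1.38×10^5; turbulent; f ≈ 0.0200

Re = VD/ν = 1.310·0.229/2.18×10^-6 = 1.38×10^5
Re > 4000 → turbulent; ε/D = 5.68×10^-4
Swamee-Jain: f = 0.01997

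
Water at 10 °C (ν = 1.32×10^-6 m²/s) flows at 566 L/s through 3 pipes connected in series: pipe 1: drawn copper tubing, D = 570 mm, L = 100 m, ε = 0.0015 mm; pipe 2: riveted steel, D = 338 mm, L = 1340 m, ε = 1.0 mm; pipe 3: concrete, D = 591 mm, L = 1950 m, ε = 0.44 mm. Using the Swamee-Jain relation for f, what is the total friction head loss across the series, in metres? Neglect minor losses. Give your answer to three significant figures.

Pipe 1: V = 2.218 m/s, Re = 9.58×10^5, ε/D = 2.63×10^-6, f = 0.01176, h_1 = f(L/D)V²/2g = 0.5172 m
Pipe 2: V = 6.308 m/s, Re = 1.62×10^6, ε/D = 0.00296, f = 0.02620, h_2 = f(L/D)V²/2g = 210.6 m
Pipe 3: V = 2.063 m/s, Re = 9.24×10^5, ε/D = 7.45×10^-4, f = 0.01880, h_3 = f(L/D)V²/2g = 13.46 m
Series → Q common, losses add: H = Σh = 224.6 m

H ≈ 225 m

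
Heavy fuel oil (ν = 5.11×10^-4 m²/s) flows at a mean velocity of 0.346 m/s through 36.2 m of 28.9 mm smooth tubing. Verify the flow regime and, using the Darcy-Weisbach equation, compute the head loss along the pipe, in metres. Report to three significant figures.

Re = VD/ν = 0.346·0.02890/5.11×10^-4 = 19.6 → laminar (Re < 2300)
f = 64/Re = 3.271
h_f = f(L/D)V²/(2g) = 3.271·(36.2/0.02890)·0.346²/(2·9.81) = 25.00 m

h_f ≈ 25.0 m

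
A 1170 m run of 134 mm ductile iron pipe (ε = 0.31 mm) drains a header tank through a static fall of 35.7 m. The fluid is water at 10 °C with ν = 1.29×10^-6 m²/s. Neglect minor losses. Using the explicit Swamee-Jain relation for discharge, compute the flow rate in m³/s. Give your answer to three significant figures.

Q ≈ 0.0252 m³/s

Swamee-Jain (Type II): Q = -0.965·√(gD⁵h_f/L)·ln[ε/(3.7D) + √(3.17ν²L/(gD³h_f))]
√(gD⁵h_f/L) = √(9.81·0.134⁵·35.7/1170) = 0.003596
ε/(3.7D) = 6.25×10^-4; √(3.17ν²L/(gD³h_f)) = 8.56×10^-5
Q = -0.965·0.003596·ln(7.108×10^-4) = 0.02516 m³/s
Check: V = 1.78 m/s, Re = 1.85×10^5, f = 0.02540, h_f = 36.0 m ≈ 35.7 m ✓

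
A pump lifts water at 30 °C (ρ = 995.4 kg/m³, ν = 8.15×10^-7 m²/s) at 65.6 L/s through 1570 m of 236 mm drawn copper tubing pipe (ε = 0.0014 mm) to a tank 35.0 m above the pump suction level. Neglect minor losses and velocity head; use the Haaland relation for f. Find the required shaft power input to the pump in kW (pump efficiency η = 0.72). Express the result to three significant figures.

P_shaft ≈ 40.3 kW

V = 4Q/(πD²) = 1.500 m/s; Re = 4.34×10^5; ε/D = 5.93×10^-6; f = 0.01346
h_f = f(L/D)V²/2g = 10.26 m
Total head H = z + h_f = 35.0 + 10.26 = 45.26 m
P_hyd = ρgQH = 995.4·9.81·0.0656·45.26 = 28.99 kW
P_shaft = P_hyd/η = 28.99/0.72 = 40.27 kW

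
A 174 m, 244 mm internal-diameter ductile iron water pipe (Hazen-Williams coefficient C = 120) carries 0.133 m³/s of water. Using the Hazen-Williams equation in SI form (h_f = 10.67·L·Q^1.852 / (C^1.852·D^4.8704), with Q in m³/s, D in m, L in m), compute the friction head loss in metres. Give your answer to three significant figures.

h_f ≈ 6.01 m

h_f = 10.67·174·0.133^1.852 / (120^1.852·0.244^4.8704) = 6.013 m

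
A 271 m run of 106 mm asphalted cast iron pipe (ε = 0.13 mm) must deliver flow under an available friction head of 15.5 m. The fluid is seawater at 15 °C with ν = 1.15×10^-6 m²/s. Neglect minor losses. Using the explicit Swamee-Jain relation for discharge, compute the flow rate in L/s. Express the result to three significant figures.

Q ≈ 20.6 L/s

Swamee-Jain (Type II): Q = -0.965·√(gD⁵h_f/L)·ln[ε/(3.7D) + √(3.17ν²L/(gD³h_f))]
√(gD⁵h_f/L) = √(9.81·0.106⁵·15.5/271) = 0.002740
ε/(3.7D) = 3.31×10^-4; √(3.17ν²L/(gD³h_f)) = 7.92×10^-5
Q = -0.965·0.002740·ln(4.107×10^-4) = 0.02062 m³/s
Check: V = 2.34 m/s, Re = 2.15×10^5, f = 0.02196, h_f = 15.6 m ≈ 15.5 m ✓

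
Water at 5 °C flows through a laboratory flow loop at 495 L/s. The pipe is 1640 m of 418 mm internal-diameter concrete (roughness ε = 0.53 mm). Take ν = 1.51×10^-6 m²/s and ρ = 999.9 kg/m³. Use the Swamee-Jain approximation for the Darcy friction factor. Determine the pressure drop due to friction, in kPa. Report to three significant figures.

Δp ≈ 540 kPa

V = 4Q/(πD²) = 4·0.495/(π·0.418²) = 3.607 m/s
Re = VD/ν = 3.607·0.418/1.51×10^-6 = 9.99×10^5 → turbulent
ε/D = 0.53/418 = 0.00127
Swamee-Jain: f = 0.02116
h_f = f(L/D)V²/(2g) = 0.02116·(1640/0.418)·3.607²/(2·9.81) = 55.06 m
Δp = ρg·h_f = 999.9·9.81·55.06 = 540.1 kPa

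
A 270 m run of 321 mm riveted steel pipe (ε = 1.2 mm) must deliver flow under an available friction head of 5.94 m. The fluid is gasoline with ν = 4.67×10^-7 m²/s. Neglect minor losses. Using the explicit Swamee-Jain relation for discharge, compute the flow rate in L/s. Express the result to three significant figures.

Q ≈ 180 L/s

Swamee-Jain (Type II): Q = -0.965·√(gD⁵h_f/L)·ln[ε/(3.7D) + √(3.17ν²L/(gD³h_f))]
√(gD⁵h_f/L) = √(9.81·0.321⁵·5.94/270) = 0.02712
ε/(3.7D) = 0.00101; √(3.17ν²L/(gD³h_f)) = 9.84×10^-6
Q = -0.965·0.02712·ln(0.001020) = 0.1803 m³/s
Check: V = 2.23 m/s, Re = 1.53×10^6, f = 0.02798, h_f = 5.95 m ≈ 5.94 m ✓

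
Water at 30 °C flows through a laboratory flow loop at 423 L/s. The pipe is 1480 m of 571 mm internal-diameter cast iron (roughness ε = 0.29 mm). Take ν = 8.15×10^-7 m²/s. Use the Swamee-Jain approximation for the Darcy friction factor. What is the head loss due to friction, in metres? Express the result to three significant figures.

h_f ≈ 6.23 m

V = 4Q/(πD²) = 4·0.423/(π·0.571²) = 1.652 m/s
Re = VD/ν = 1.652·0.571/8.15×10^-7 = 1.16×10^6 → turbulent
ε/D = 0.29/571 = 5.08×10^-4
Swamee-Jain: f = 0.01728
h_f = f(L/D)V²/(2g) = 0.01728·(1480/0.571)·1.652²/(2·9.81) = 6.230 m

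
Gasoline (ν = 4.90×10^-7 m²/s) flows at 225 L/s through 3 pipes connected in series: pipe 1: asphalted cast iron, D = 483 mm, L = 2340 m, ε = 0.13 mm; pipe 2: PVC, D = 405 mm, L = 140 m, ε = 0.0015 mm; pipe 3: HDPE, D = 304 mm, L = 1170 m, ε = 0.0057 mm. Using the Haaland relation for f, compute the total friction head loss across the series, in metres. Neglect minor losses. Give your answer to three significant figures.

Pipe 1: V = 1.228 m/s, Re = 1.21×10^6, ε/D = 2.69×10^-4, f = 0.01520, h_1 = f(L/D)V²/2g = 5.661 m
Pipe 2: V = 1.747 m/s, Re = 1.44×10^6, ε/D = 3.70×10^-6, f = 0.01098, h_2 = f(L/D)V²/2g = 0.5903 m
Pipe 3: V = 3.100 m/s, Re = 1.92×10^6, ε/D = 1.88×10^-5, f = 0.01095, h_3 = f(L/D)V²/2g = 20.64 m
Series → Q common, losses add: H = Σh = 26.90 m

H ≈ 26.9 m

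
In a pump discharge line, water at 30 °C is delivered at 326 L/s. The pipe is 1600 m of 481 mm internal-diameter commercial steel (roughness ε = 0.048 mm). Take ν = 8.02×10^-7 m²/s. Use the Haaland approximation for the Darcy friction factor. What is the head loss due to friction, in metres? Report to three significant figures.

V = 4Q/(πD²) = 4·0.326/(π·0.481²) = 1.794 m/s
Re = VD/ν = 1.794·0.481/8.02×10^-7 = 1.08×10^6 → turbulent
ε/D = 0.048/481 = 9.98×10^-5
Haaland: f = 0.01325
h_f = f(L/D)V²/(2g) = 0.01325·(1600/0.481)·1.794²/(2·9.81) = 7.228 m

h_f ≈ 7.23 m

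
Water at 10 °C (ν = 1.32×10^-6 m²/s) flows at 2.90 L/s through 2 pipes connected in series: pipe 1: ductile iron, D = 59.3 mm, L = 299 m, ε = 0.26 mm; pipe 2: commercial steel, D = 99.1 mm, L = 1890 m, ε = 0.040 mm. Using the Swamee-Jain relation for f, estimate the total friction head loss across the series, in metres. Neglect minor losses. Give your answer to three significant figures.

Pipe 1: V = 1.050 m/s, Re = 4.72×10^4, ε/D = 0.00438, f = 0.03162, h_1 = f(L/D)V²/2g = 8.959 m
Pipe 2: V = 0.3760 m/s, Re = 2.82×10^4, ε/D = 4.04×10^-4, f = 0.02487, h_2 = f(L/D)V²/2g = 3.418 m
Series → Q common, losses add: H = Σh = 12.38 m

H ≈ 12.4 m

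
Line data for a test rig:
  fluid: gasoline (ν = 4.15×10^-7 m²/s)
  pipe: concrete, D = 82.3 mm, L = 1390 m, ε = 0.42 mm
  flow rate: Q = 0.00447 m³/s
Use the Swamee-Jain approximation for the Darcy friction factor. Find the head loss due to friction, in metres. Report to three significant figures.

V = 4Q/(πD²) = 4·0.00447/(π·0.0823²) = 0.8403 m/s
Re = VD/ν = 0.8403·0.0823/4.15×10^-7 = 1.67×10^5 → turbulent
ε/D = 0.42/82.3 = 0.00510
Swamee-Jain: f = 0.03131
h_f = f(L/D)V²/(2g) = 0.03131·(1390/0.0823)·0.8403²/(2·9.81) = 19.03 m

h_f ≈ 19.0 m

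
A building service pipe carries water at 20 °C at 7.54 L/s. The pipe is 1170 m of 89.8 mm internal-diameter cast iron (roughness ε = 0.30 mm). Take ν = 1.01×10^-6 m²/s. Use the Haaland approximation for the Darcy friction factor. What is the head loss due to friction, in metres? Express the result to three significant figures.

V = 4Q/(πD²) = 4·0.00754/(π·0.0898²) = 1.190 m/s
Re = VD/ν = 1.190·0.0898/1.01×10^-6 = 1.06×10^5 → turbulent
ε/D = 0.30/89.8 = 0.00334
Haaland: f = 0.02806
h_f = f(L/D)V²/(2g) = 0.02806·(1170/0.0898)·1.190²/(2·9.81) = 26.41 m

h_f ≈ 26.4 m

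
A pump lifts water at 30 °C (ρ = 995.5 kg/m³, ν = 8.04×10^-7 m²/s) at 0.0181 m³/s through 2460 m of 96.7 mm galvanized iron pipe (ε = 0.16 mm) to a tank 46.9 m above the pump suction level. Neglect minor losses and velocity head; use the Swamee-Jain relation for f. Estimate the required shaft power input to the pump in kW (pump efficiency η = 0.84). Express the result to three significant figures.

P_shaft ≈ 48.2 kW

V = 4Q/(πD²) = 2.465 m/s; Re = 2.96×10^5; ε/D = 0.00165; f = 0.02313
h_f = f(L/D)V²/2g = 182.1 m
Total head H = z + h_f = 46.9 + 182.1 = 229.0 m
P_hyd = ρgQH = 995.5·9.81·0.0181·229.0 = 40.49 kW
P_shaft = P_hyd/η = 40.49/0.84 = 48.20 kW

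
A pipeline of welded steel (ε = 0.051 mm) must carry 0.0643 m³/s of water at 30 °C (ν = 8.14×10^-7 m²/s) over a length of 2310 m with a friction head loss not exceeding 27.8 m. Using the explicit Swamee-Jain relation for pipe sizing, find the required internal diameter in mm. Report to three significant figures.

D ≈ 217 mm

Swamee-Jain (Type III): D = 0.66·[ε^1.25·(LQ²/(gh_f))^4.75 + ν·Q^9.4·(L/(gh_f))^5.2]^0.04
LQ²/(gh_f) = 0.03502; L/(gh_f) = 8.470
Term 1 = ε^1.25·(…)^4.75 = 5.25×10^-13; Term 2 = ν·Q^9.4·(…)^5.2 = 3.41×10^-13
D = 0.66·(5.25×10^-13 + 3.41×10^-13)^0.04 = 0.2173 m = 217 mm
Check: V = 1.73 m/s, Re = 4.63×10^5, f = 0.01593, h_f = 25.9 m ≈ 27.8 m ✓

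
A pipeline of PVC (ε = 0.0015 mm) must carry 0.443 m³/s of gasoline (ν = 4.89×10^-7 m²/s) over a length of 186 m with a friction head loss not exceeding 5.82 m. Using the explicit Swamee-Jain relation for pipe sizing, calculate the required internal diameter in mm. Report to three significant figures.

D ≈ 348 mm

Swamee-Jain (Type III): D = 0.66·[ε^1.25·(LQ²/(gh_f))^4.75 + ν·Q^9.4·(L/(gh_f))^5.2]^0.04
LQ²/(gh_f) = 0.6393; L/(gh_f) = 3.258
Term 1 = ε^1.25·(…)^4.75 = 6.27×10^-9; Term 2 = ν·Q^9.4·(…)^5.2 = 1.08×10^-7
D = 0.66·(6.27×10^-9 + 1.08×10^-7)^0.04 = 0.3482 m = 348 mm
Check: V = 4.65 m/s, Re = 3.31×10^6, f = 0.009808, h_f = 5.78 m ≈ 5.82 m ✓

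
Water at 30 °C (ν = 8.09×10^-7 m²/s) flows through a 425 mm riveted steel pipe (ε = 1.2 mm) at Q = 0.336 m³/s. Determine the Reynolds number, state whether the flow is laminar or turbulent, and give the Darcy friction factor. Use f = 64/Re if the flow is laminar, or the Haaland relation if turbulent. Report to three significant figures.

V = 4Q/(πD²) = 2.368 m/s
Re = VD/ν = 2.368·0.425/8.09×10^-7 = 1.24×10^6
Re > 4000 → turbulent; ε/D = 0.00282
Haaland: f = 0.02588

Re ≈ 1.24×10^6; turbulent; f ≈ 0.0259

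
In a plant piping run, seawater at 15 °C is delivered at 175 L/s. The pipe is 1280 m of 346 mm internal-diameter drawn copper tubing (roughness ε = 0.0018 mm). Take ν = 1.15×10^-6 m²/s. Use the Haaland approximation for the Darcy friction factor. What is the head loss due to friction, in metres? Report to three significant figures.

V = 4Q/(πD²) = 4·0.175/(π·0.346²) = 1.861 m/s
Re = VD/ν = 1.861·0.346/1.15×10^-6 = 5.60×10^5 → turbulent
ε/D = 0.0018/346 = 5.20×10^-6
Haaland: f = 0.01286
h_f = f(L/D)V²/(2g) = 0.01286·(1280/0.346)·1.861²/(2·9.81) = 8.402 m

h_f ≈ 8.40 m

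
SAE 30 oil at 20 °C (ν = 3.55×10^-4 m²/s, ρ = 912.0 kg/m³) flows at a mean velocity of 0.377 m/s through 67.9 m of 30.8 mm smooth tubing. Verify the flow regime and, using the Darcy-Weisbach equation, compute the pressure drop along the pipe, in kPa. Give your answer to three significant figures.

Re = VD/ν = 0.377·0.03080/3.55×10^-4 = 32.7 → laminar (Re < 2300)
f = 64/Re = 1.957
h_f = f(L/D)V²/(2g) = 1.957·(67.9/0.03080)·0.377²/(2·9.81) = 31.25 m
Δp = ρg·h_f = 912.0·9.81·31.25 = 279.6 kPa

Δp ≈ 280 kPa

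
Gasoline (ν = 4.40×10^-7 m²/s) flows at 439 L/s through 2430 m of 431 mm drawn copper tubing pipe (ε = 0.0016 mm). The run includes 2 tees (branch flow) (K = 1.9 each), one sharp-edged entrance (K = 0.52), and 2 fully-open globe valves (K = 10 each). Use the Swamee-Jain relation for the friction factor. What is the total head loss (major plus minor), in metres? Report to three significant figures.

V = 4Q/(πD²) = 3.009 m/s; V²/2g = 0.4615 m
Re = 2.95×10^6, ε/D = 3.71×10^-6 → f = 0.009937 (Swamee-Jain)
Major: h_f = f(L/D)·V²/2g = 0.009937·5638·0.4615 = 25.85 m
Minor: ΣK = 24.3; h_m = ΣK·V²/2g = 11.22 m
Total H_L = 25.85 + 11.22 = 37.08 m

H_L ≈ 37.1 m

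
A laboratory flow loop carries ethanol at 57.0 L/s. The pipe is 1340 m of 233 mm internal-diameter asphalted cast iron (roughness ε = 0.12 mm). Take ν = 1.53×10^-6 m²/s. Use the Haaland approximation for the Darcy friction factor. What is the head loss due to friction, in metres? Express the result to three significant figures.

V = 4Q/(πD²) = 4·0.0570/(π·0.233²) = 1.337 m/s
Re = VD/ν = 1.337·0.233/1.53×10^-6 = 2.04×10^5 → turbulent
ε/D = 0.12/233 = 5.15×10^-4
Haaland: f = 0.01869
h_f = f(L/D)V²/(2g) = 0.01869·(1340/0.233)·1.337²/(2·9.81) = 9.789 m

h_f ≈ 9.79 m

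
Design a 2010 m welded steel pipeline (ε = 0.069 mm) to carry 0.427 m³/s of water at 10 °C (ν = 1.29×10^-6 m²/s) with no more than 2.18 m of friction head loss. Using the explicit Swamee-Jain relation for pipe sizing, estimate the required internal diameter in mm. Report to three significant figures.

Swamee-Jain (Type III): D = 0.66·[ε^1.25·(LQ²/(gh_f))^4.75 + ν·Q^9.4·(L/(gh_f))^5.2]^0.04
LQ²/(gh_f) = 17.14; L/(gh_f) = 93.99
Term 1 = ε^1.25·(…)^4.75 = 4.57; Term 2 = ν·Q^9.4·(…)^5.2 = 7.88
D = 0.66·(4.57 + 7.88)^0.04 = 0.7300 m = 730 mm
Check: V = 1.02 m/s, Re = 5.77×10^5, f = 0.01417, h_f = 2.07 m ≈ 2.18 m ✓

D ≈ 730 mm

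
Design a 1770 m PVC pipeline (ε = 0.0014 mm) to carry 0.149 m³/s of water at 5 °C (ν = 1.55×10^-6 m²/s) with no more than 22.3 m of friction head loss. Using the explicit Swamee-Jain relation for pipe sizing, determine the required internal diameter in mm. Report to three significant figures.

D ≈ 292 mm

Swamee-Jain (Type III): D = 0.66·[ε^1.25·(LQ²/(gh_f))^4.75 + ν·Q^9.4·(L/(gh_f))^5.2]^0.04
LQ²/(gh_f) = 0.1796; L/(gh_f) = 8.091
Term 1 = ε^1.25·(…)^4.75 = 1.38×10^-11; Term 2 = ν·Q^9.4·(…)^5.2 = 1.38×10^-9
D = 0.66·(1.38×10^-11 + 1.38×10^-9)^0.04 = 0.2920 m = 292 mm
Check: V = 2.23 m/s, Re = 4.19×10^5, f = 0.01358, h_f = 20.8 m ≈ 22.3 m ✓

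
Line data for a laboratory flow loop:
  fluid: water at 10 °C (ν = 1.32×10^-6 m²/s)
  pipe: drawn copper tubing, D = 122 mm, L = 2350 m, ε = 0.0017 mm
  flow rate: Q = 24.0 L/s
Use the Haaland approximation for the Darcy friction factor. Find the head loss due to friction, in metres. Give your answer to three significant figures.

h_f ≈ 65.1 m

V = 4Q/(πD²) = 4·0.0240/(π·0.122²) = 2.053 m/s
Re = VD/ν = 2.053·0.122/1.32×10^-6 = 1.90×10^5 → turbulent
ε/D = 0.0017/122 = 1.39×10^-5
Haaland: f = 0.01574
h_f = f(L/D)V²/(2g) = 0.01574·(2350/0.122)·2.053²/(2·9.81) = 65.14 m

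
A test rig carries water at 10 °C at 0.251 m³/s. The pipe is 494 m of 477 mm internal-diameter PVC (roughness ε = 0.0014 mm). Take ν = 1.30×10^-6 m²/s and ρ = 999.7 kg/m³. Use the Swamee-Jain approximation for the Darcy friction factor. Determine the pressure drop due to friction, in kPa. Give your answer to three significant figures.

V = 4Q/(πD²) = 4·0.251/(π·0.477²) = 1.405 m/s
Re = VD/ν = 1.405·0.477/1.30×10^-6 = 5.15×10^5 → turbulent
ε/D = 0.0014/477 = 2.94×10^-6
Swamee-Jain: f = 0.01307
h_f = f(L/D)V²/(2g) = 0.01307·(494/0.477)·1.405²/(2·9.81) = 1.361 m
Δp = ρg·h_f = 999.7·9.81·1.361 = 13.35 kPa

Δp ≈ 13.3 kPa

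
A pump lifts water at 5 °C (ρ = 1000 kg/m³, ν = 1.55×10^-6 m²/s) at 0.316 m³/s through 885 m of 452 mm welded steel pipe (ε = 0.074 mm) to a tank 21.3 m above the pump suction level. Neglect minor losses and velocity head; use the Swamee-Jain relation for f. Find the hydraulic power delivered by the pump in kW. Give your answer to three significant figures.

P_hyd ≈ 84.0 kW

V = 4Q/(πD²) = 1.969 m/s; Re = 5.74×10^5; ε/D = 1.64×10^-4; f = 0.01497
h_f = f(L/D)V²/2g = 5.793 m
Total head H = z + h_f = 21.3 + 5.793 = 27.09 m
P_hyd = ρgQH = 1000·9.81·0.316·27.09 = 83.99 kW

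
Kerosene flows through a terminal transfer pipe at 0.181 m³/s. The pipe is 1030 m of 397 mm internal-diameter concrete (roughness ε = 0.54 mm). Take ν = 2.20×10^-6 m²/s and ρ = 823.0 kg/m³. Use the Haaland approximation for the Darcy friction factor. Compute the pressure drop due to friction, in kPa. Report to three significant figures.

Δp ≈ 50.3 kPa

V = 4Q/(πD²) = 4·0.181/(π·0.397²) = 1.462 m/s
Re = VD/ν = 1.462·0.397/2.20×10^-6 = 2.64×10^5 → turbulent
ε/D = 0.54/397 = 0.00136
Haaland: f = 0.02201
h_f = f(L/D)V²/(2g) = 0.02201·(1030/0.397)·1.462²/(2·9.81) = 6.224 m
Δp = ρg·h_f = 823.0·9.81·6.224 = 50.25 kPa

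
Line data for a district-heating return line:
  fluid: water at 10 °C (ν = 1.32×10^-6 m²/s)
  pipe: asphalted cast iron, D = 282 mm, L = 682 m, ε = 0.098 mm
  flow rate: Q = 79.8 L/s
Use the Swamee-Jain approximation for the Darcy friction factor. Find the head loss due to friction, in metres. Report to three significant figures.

h_f ≈ 3.53 m

V = 4Q/(πD²) = 4·0.0798/(π·0.282²) = 1.278 m/s
Re = VD/ν = 1.278·0.282/1.32×10^-6 = 2.73×10^5 → turbulent
ε/D = 0.098/282 = 3.48×10^-4
Swamee-Jain: f = 0.01753
h_f = f(L/D)V²/(2g) = 0.01753·(682/0.282)·1.278²/(2·9.81) = 3.528 m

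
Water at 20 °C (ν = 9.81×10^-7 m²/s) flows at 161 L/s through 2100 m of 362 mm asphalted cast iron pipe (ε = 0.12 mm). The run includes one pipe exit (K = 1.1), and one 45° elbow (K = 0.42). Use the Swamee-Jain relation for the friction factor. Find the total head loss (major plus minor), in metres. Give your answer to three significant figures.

V = 4Q/(πD²) = 1.564 m/s; V²/2g = 0.1247 m
Re = 5.77×10^5, ε/D = 3.31×10^-4 → f = 0.01647 (Swamee-Jain)
Major: h_f = f(L/D)·V²/2g = 0.01647·5801·0.1247 = 11.92 m
Minor: ΣK = 1.52; h_m = ΣK·V²/2g = 0.1896 m
Total H_L = 11.92 + 0.1896 = 12.11 m

H_L ≈ 12.1 m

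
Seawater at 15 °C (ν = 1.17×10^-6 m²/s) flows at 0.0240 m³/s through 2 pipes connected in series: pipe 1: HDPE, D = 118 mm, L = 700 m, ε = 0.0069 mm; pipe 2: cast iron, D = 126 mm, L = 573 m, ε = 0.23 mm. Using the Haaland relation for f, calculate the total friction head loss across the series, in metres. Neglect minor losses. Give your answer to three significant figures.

Pipe 1: V = 2.195 m/s, Re = 2.21×10^5, ε/D = 5.85×10^-5, f = 0.01562, h_1 = f(L/D)V²/2g = 22.74 m
Pipe 2: V = 1.925 m/s, Re = 2.07×10^5, ε/D = 0.00183, f = 0.02371, h_2 = f(L/D)V²/2g = 20.36 m
Series → Q common, losses add: H = Σh = 43.11 m

H ≈ 43.1 m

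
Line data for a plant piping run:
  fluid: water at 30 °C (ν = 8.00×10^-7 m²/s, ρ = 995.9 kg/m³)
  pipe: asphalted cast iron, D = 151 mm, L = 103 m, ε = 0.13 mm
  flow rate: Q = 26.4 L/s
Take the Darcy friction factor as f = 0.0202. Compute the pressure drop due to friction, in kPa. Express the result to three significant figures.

V = 4Q/(πD²) = 4·0.0264/(π·0.151²) = 1.474 m/s
h_f = f(L/D)V²/(2g) = 0.02020·(103/0.151)·1.474²/(2·9.81) = 1.526 m
Δp = ρg·h_f = 995.9·9.81·1.526 = 14.91 kPa

Δp ≈ 14.9 kPa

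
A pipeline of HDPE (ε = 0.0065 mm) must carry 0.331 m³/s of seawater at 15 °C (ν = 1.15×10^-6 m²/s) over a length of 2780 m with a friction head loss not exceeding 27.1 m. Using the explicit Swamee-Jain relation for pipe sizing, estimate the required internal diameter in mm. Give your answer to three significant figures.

Swamee-Jain (Type III): D = 0.66·[ε^1.25·(LQ²/(gh_f))^4.75 + ν·Q^9.4·(L/(gh_f))^5.2]^0.04
LQ²/(gh_f) = 1.146; L/(gh_f) = 10.46
Term 1 = ε^1.25·(…)^4.75 = 6.26×10^-7; Term 2 = ν·Q^9.4·(…)^5.2 = 7.05×10^-6
D = 0.66·(6.26×10^-7 + 7.05×10^-6)^0.04 = 0.4120 m = 412 mm
Check: V = 2.48 m/s, Re = 8.89×10^5, f = 0.01219, h_f = 25.8 m ≈ 27.1 m ✓

D ≈ 412 mm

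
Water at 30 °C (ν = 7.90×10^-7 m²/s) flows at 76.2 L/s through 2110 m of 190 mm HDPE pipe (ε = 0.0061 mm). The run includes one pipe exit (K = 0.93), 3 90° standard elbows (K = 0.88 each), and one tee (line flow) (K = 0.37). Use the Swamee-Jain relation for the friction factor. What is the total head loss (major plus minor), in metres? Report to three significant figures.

V = 4Q/(πD²) = 2.688 m/s; V²/2g = 0.3681 m
Re = 6.46×10^5, ε/D = 3.21×10^-5 → f = 0.01308 (Swamee-Jain)
Major: h_f = f(L/D)·V²/2g = 0.01308·11105·0.3681 = 53.49 m
Minor: ΣK = 3.94; h_m = ΣK·V²/2g = 1.450 m
Total H_L = 53.49 + 1.450 = 54.94 m

H_L ≈ 54.9 m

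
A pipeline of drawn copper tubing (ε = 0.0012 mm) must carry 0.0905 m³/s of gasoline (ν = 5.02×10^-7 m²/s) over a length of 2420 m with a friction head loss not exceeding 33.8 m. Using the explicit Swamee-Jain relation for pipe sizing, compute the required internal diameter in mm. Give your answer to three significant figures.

Swamee-Jain (Type III): D = 0.66·[ε^1.25·(LQ²/(gh_f))^4.75 + ν·Q^9.4·(L/(gh_f))^5.2]^0.04
LQ²/(gh_f) = 0.05978; L/(gh_f) = 7.298
Term 1 = ε^1.25·(…)^4.75 = 6.13×10^-14; Term 2 = ν·Q^9.4·(…)^5.2 = 2.41×10^-12
D = 0.66·(6.13×10^-14 + 2.41×10^-12)^0.04 = 0.2266 m = 227 mm
Check: V = 2.24 m/s, Re = 1.01×10^6, f = 0.01172, h_f = 32.1 m ≈ 33.8 m ✓

D ≈ 227 mm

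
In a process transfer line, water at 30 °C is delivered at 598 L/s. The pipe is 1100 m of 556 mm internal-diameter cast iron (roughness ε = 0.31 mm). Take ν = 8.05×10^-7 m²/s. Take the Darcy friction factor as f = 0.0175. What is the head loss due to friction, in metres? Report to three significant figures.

h_f ≈ 10.7 m

V = 4Q/(πD²) = 4·0.598/(π·0.556²) = 2.463 m/s
h_f = f(L/D)V²/(2g) = 0.01750·(1100/0.556)·2.463²/(2·9.81) = 10.70 m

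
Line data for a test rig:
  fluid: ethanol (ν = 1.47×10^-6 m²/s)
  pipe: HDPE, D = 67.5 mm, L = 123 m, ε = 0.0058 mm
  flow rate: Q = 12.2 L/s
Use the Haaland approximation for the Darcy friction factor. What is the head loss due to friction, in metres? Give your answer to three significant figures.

h_f ≈ 18.1 m

V = 4Q/(πD²) = 4·0.0122/(π·0.0675²) = 3.409 m/s
Re = VD/ν = 3.409·0.0675/1.47×10^-6 = 1.57×10^5 → turbulent
ε/D = 0.0058/67.5 = 8.59×10^-5
Haaland: f = 0.01677
h_f = f(L/D)V²/(2g) = 0.01677·(123/0.0675)·3.409²/(2·9.81) = 18.10 m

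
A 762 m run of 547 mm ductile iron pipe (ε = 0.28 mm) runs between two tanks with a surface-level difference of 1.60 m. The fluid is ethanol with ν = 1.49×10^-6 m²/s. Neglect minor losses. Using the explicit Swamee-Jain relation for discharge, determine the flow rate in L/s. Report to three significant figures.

Q ≈ 264 L/s

Swamee-Jain (Type II): Q = -0.965·√(gD⁵h_f/L)·ln[ε/(3.7D) + √(3.17ν²L/(gD³h_f))]
√(gD⁵h_f/L) = √(9.81·0.547⁵·1.60/762) = 0.03176
ε/(3.7D) = 1.38×10^-4; √(3.17ν²L/(gD³h_f)) = 4.57×10^-5
Q = -0.965·0.03176·ln(1.840×10^-4) = 0.2636 m³/s
Check: V = 1.12 m/s, Re = 4.12×10^5, f = 0.01803, h_f = 1.61 m ≈ 1.60 m ✓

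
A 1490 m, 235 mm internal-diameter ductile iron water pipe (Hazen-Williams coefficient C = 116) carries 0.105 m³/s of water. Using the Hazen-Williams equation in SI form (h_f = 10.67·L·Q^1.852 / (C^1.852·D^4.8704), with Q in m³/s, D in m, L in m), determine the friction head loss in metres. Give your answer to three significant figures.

h_f = 10.67·1490·0.105^1.852 / (116^1.852·0.235^4.8704) = 42.50 m

h_f ≈ 42.5 m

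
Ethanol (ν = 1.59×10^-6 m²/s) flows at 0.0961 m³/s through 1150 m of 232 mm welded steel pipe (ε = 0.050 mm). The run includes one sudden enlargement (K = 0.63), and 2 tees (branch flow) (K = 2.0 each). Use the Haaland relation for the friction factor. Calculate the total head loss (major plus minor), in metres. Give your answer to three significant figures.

V = 4Q/(πD²) = 2.273 m/s; V²/2g = 0.2634 m
Re = 3.32×10^5, ε/D = 2.16×10^-4 → f = 0.01601 (Haaland)
Major: h_f = f(L/D)·V²/2g = 0.01601·4957·0.2634 = 20.91 m
Minor: ΣK = 4.63; h_m = ΣK·V²/2g = 1.220 m
Total H_L = 20.91 + 1.220 = 22.13 m

H_L ≈ 22.1 m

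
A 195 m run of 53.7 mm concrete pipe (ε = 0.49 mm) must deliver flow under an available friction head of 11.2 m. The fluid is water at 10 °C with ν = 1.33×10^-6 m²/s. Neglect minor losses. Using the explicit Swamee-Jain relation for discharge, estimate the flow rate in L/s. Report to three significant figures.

Swamee-Jain (Type II): Q = -0.965·√(gD⁵h_f/L)·ln[ε/(3.7D) + √(3.17ν²L/(gD³h_f))]
√(gD⁵h_f/L) = √(9.81·0.0537⁵·11.2/195) = 5.016×10^-4
ε/(3.7D) = 0.00247; √(3.17ν²L/(gD³h_f)) = 2.54×10^-4
Q = -0.965·5.016×10^-4·ln(0.002720) = 0.002859 m³/s
Check: V = 1.26 m/s, Re = 5.10×10^4, f = 0.03836, h_f = 11.3 m ≈ 11.2 m ✓

Q ≈ 2.86 L/s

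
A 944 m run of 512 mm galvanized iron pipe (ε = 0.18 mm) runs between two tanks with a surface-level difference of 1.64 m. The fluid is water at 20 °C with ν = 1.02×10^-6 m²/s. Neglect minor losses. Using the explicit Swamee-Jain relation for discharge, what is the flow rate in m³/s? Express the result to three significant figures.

Q ≈ 0.211 m³/s

Swamee-Jain (Type II): Q = -0.965·√(gD⁵h_f/L)·ln[ε/(3.7D) + √(3.17ν²L/(gD³h_f))]
√(gD⁵h_f/L) = √(9.81·0.512⁵·1.64/944) = 0.02449
ε/(3.7D) = 9.50×10^-5; √(3.17ν²L/(gD³h_f)) = 3.80×10^-5
Q = -0.965·0.02449·ln(1.330×10^-4) = 0.2109 m³/s
Check: V = 1.02 m/s, Re = 5.14×10^5, f = 0.01674, h_f = 1.65 m ≈ 1.64 m ✓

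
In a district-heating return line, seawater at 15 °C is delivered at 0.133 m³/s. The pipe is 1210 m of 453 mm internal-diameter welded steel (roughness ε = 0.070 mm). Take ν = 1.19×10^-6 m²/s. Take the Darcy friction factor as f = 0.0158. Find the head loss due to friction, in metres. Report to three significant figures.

V = 4Q/(πD²) = 4·0.133/(π·0.453²) = 0.8252 m/s
h_f = f(L/D)V²/(2g) = 0.01580·(1210/0.453)·0.8252²/(2·9.81) = 1.465 m

h_f ≈ 1.46 m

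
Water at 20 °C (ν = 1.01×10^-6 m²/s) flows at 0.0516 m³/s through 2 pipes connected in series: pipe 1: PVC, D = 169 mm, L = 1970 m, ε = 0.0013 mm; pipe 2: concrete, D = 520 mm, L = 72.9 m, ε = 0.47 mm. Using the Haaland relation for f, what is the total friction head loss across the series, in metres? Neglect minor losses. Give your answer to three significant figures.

H ≈ 43.3 m

Pipe 1: V = 2.300 m/s, Re = 3.85×10^5, ε/D = 7.69×10^-6, f = 0.01377, h_1 = f(L/D)V²/2g = 43.28 m
Pipe 2: V = 0.2430 m/s, Re = 1.25×10^5, ε/D = 9.04×10^-4, f = 0.02120, h_2 = f(L/D)V²/2g = 0.008944 m
Series → Q common, losses add: H = Σh = 43.29 m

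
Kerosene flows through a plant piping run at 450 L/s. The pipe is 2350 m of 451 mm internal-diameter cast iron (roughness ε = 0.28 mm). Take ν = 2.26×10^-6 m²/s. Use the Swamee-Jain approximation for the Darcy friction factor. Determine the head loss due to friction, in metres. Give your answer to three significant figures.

h_f ≈ 38.8 m

V = 4Q/(πD²) = 4·0.450/(π·0.451²) = 2.817 m/s
Re = VD/ν = 2.817·0.451/2.26×10^-6 = 5.62×10^5 → turbulent
ε/D = 0.28/451 = 6.21×10^-4
Swamee-Jain: f = 0.01840
h_f = f(L/D)V²/(2g) = 0.01840·(2350/0.451)·2.817²/(2·9.81) = 38.78 m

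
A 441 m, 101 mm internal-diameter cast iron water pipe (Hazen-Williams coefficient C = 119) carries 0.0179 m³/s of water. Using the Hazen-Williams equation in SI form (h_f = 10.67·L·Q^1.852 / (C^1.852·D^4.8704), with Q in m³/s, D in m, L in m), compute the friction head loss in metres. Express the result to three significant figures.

h_f = 10.67·441·0.0179^1.852 / (119^1.852·0.101^4.8704) = 27.69 m

h_f ≈ 27.7 m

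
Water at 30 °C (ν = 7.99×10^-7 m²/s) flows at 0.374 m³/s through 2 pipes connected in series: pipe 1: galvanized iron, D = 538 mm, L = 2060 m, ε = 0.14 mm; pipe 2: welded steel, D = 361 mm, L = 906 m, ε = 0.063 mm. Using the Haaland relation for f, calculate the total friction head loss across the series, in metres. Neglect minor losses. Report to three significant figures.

H ≈ 31.9 m

Pipe 1: V = 1.645 m/s, Re = 1.11×10^6, ε/D = 2.60×10^-4, f = 0.01516, h_1 = f(L/D)V²/2g = 8.010 m
Pipe 2: V = 3.654 m/s, Re = 1.65×10^6, ε/D = 1.75×10^-4, f = 0.01397, h_2 = f(L/D)V²/2g = 23.86 m
Series → Q common, losses add: H = Σh = 31.87 m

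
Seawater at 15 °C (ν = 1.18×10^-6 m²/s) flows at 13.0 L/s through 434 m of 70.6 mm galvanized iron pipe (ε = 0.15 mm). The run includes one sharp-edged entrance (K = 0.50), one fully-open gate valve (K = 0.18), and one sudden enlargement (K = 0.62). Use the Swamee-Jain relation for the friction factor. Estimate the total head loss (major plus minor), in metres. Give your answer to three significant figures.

H_L ≈ 86.6 m

V = 4Q/(πD²) = 3.321 m/s; V²/2g = 0.5621 m
Re = 1.99×10^5, ε/D = 0.00212 → f = 0.02484 (Swamee-Jain)
Major: h_f = f(L/D)·V²/2g = 0.02484·6147·0.5621 = 85.82 m
Minor: ΣK = 1.30; h_m = ΣK·V²/2g = 0.7307 m
Total H_L = 85.82 + 0.7307 = 86.55 m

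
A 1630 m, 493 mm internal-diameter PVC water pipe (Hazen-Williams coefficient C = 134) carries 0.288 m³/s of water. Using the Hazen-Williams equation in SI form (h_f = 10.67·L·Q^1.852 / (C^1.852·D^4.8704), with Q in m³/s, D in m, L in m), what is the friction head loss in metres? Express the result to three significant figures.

h_f = 10.67·1630·0.288^1.852 / (134^1.852·0.493^4.8704) = 6.248 m

h_f ≈ 6.25 m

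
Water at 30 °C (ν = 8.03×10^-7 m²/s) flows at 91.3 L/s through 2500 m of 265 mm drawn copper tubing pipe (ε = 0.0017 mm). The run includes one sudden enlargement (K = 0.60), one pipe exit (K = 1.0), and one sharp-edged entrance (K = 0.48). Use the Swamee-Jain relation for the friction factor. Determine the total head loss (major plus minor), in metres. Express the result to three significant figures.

V = 4Q/(πD²) = 1.655 m/s; V²/2g = 0.1397 m
Re = 5.46×10^5, ε/D = 6.42×10^-6 → f = 0.01300 (Swamee-Jain)
Major: h_f = f(L/D)·V²/2g = 0.01300·9434·0.1397 = 17.12 m
Minor: ΣK = 2.08; h_m = ΣK·V²/2g = 0.2905 m
Total H_L = 17.12 + 0.2905 = 17.41 m

H_L ≈ 17.4 m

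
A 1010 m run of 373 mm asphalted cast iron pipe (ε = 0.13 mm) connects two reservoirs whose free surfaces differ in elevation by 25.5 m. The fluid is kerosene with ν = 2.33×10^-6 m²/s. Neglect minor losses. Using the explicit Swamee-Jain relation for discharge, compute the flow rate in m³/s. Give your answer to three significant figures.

Swamee-Jain (Type II): Q = -0.965·√(gD⁵h_f/L)·ln[ε/(3.7D) + √(3.17ν²L/(gD³h_f))]
√(gD⁵h_f/L) = √(9.81·0.373⁵·25.5/1010) = 0.04229
ε/(3.7D) = 9.42×10^-5; √(3.17ν²L/(gD³h_f)) = 3.66×10^-5
Q = -0.965·0.04229·ln(1.308×10^-4) = 0.3649 m³/s
Check: V = 3.34 m/s, Re = 5.35×10^5, f = 0.01668, h_f = 25.7 m ≈ 25.5 m ✓

Q ≈ 0.365 m³/s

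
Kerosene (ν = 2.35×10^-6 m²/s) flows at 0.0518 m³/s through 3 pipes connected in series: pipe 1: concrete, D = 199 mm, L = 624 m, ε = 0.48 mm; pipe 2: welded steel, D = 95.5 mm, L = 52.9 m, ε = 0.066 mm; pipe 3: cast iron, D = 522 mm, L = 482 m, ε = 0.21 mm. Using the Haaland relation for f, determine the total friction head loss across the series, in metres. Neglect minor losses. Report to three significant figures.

Pipe 1: V = 1.665 m/s, Re = 1.41×10^5, ε/D = 0.00241, f = 0.02565, h_1 = f(L/D)V²/2g = 11.37 m
Pipe 2: V = 7.232 m/s, Re = 2.94×10^5, ε/D = 6.91×10^-4, f = 0.01913, h_2 = f(L/D)V²/2g = 28.24 m
Pipe 3: V = 0.2420 m/s, Re = 5.38×10^4, ε/D = 4.02×10^-4, f = 0.02167, h_3 = f(L/D)V²/2g = 0.05974 m
Series → Q common, losses add: H = Σh = 39.67 m

H ≈ 39.7 m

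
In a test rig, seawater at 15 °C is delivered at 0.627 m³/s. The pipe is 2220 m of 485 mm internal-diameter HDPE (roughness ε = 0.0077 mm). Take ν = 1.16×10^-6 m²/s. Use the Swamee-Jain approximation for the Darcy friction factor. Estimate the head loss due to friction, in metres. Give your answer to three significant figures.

h_f ≈ 30.7 m

V = 4Q/(πD²) = 4·0.627/(π·0.485²) = 3.394 m/s
Re = VD/ν = 3.394·0.485/1.16×10^-6 = 1.42×10^6 → turbulent
ε/D = 0.0077/485 = 1.59×10^-5
Swamee-Jain: f = 0.01142
h_f = f(L/D)V²/(2g) = 0.01142·(2220/0.485)·3.394²/(2·9.81) = 30.69 m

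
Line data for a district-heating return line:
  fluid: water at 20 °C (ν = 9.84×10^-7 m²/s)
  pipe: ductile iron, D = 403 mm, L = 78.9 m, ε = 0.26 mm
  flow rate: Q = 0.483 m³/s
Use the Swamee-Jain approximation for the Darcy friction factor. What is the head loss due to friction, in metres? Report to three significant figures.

V = 4Q/(πD²) = 4·0.483/(π·0.403²) = 3.787 m/s
Re = VD/ν = 3.787·0.403/9.84×10^-7 = 1.55×10^6 → turbulent
ε/D = 0.26/403 = 6.45×10^-4
Swamee-Jain: f = 0.01805
h_f = f(L/D)V²/(2g) = 0.01805·(78.9/0.403)·3.787²/(2·9.81) = 2.582 m

h_f ≈ 2.58 m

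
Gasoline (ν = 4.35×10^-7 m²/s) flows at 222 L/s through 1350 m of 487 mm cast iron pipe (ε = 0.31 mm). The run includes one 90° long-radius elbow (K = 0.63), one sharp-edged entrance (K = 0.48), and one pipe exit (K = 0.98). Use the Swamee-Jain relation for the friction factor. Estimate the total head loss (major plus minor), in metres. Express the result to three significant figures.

V = 4Q/(πD²) = 1.192 m/s; V²/2g = 0.07240 m
Re = 1.33×10^6, ε/D = 6.37×10^-4 → f = 0.01805 (Swamee-Jain)
Major: h_f = f(L/D)·V²/2g = 0.01805·2772·0.07240 = 3.622 m
Minor: ΣK = 2.09; h_m = ΣK·V²/2g = 0.1513 m
Total H_L = 3.622 + 0.1513 = 3.773 m

H_L ≈ 3.77 m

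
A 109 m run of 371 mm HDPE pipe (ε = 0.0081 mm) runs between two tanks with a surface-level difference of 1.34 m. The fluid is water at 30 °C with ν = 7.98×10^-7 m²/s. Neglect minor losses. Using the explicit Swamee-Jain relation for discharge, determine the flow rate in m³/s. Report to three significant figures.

Swamee-Jain (Type II): Q = -0.965·√(gD⁵h_f/L)·ln[ε/(3.7D) + √(3.17ν²L/(gD³h_f))]
√(gD⁵h_f/L) = √(9.81·0.371⁵·1.34/109) = 0.02911
ε/(3.7D) = 5.90×10^-6; √(3.17ν²L/(gD³h_f)) = 1.81×10^-5
Q = -0.965·0.02911·ln(2.401×10^-5) = 0.2989 m³/s
Check: V = 2.76 m/s, Re = 1.29×10^6, f = 0.01173, h_f = 1.34 m ≈ 1.34 m ✓

Q ≈ 0.299 m³/s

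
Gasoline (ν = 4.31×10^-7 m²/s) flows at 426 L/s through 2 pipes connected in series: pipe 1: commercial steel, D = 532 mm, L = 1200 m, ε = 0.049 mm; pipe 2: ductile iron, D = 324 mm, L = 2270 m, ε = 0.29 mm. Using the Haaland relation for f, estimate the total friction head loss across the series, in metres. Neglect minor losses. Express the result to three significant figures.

H ≈ 189 m

Pipe 1: V = 1.916 m/s, Re = 2.37×10^6, ε/D = 9.21×10^-5, f = 0.01249, h_1 = f(L/D)V²/2g = 5.272 m
Pipe 2: V = 5.167 m/s, Re = 3.88×10^6, ε/D = 8.95×10^-4, f = 0.01923, h_2 = f(L/D)V²/2g = 183.3 m
Series → Q common, losses add: H = Σh = 188.6 m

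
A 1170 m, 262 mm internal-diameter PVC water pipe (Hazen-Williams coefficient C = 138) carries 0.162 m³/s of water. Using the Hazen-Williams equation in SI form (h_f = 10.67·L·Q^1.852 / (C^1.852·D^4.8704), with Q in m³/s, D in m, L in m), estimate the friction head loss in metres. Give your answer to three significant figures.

h_f = 10.67·1170·0.162^1.852 / (138^1.852·0.262^4.8704) = 31.80 m

h_f ≈ 31.8 m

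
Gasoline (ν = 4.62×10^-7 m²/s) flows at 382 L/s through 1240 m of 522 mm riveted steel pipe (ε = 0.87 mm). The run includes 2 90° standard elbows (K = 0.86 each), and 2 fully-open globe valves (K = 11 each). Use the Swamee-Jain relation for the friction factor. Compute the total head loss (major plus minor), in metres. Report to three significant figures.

H_L ≈ 12.5 m

V = 4Q/(πD²) = 1.785 m/s; V²/2g = 0.1624 m
Re = 2.02×10^6, ε/D = 0.00167 → f = 0.02248 (Swamee-Jain)
Major: h_f = f(L/D)·V²/2g = 0.02248·2375·0.1624 = 8.672 m
Minor: ΣK = 23.7; h_m = ΣK·V²/2g = 3.852 m
Total H_L = 8.672 + 3.852 = 12.52 m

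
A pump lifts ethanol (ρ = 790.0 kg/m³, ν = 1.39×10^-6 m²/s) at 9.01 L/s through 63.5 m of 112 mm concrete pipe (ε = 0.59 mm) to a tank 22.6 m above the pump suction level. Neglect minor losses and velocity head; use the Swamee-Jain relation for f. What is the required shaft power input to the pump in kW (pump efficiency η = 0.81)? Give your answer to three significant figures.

V = 4Q/(πD²) = 0.9145 m/s; Re = 7.37×10^4; ε/D = 0.00527; f = 0.03237
h_f = f(L/D)V²/2g = 0.7823 m
Total head H = z + h_f = 22.6 + 0.7823 = 23.38 m
P_hyd = ρgQH = 790.0·9.81·0.00901·23.38 = 1.633 kW
P_shaft = P_hyd/η = 1.633/0.81 = 2.016 kW

P_shaft ≈ 2.02 kW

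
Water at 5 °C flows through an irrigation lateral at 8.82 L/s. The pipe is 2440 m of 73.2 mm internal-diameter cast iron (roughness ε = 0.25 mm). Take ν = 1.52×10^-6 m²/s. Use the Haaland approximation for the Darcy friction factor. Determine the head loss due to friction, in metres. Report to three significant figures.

V = 4Q/(πD²) = 4·0.00882/(π·0.0732²) = 2.096 m/s
Re = VD/ν = 2.096·0.0732/1.52×10^-6 = 1.01×10^5 → turbulent
ε/D = 0.25/73.2 = 0.00342
Haaland: f = 0.02827
h_f = f(L/D)V²/(2g) = 0.02827·(2440/0.0732)·2.096²/(2·9.81) = 211.0 m

h_f ≈ 211 m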